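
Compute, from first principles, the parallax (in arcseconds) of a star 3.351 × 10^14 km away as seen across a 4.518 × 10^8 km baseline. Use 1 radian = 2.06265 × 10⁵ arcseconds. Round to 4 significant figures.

0.2781 arcsec

θ ≈ B/d = (4.518 × 10^8) / (3.351 × 10^14) = 1.3483 × 10^-6 rad.
In arcseconds: 1.3483 × 10^-6 × 206265 = 0.27811″.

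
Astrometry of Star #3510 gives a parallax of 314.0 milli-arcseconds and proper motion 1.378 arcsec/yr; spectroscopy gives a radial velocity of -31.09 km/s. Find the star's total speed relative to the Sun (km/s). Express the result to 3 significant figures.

d = 1/p = 1/0.3140″ = 3.1847 pc.
v_t = 4.740 μ d = 4.740 × 1.378 × 3.1847 = 20.802 km/s.
v = √(v_r² + v_t²) = √((-31.09)² + 20.802²) = √1399.31 = 37.407 km/s.

37.4 km/s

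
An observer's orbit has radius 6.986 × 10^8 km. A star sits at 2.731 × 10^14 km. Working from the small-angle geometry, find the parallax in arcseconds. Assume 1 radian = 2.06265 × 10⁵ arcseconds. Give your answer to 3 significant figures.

0.528 arcsec

θ ≈ B/d = (6.986 × 10^8) / (2.731 × 10^14) = 2.5580 × 10^-6 rad.
In arcseconds: 2.5580 × 10^-6 × 206265 = 0.52763″.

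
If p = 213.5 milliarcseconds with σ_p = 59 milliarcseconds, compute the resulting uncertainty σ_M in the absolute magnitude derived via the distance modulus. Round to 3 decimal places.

M = m − 5 log₁₀ d + 5 = m + 5 log₁₀ p + 5, so ∂M/∂p = 5/(p ln 10).
σ_M = (5/ln 10) · (σ_p/p) = 2.1715 × 59/213.5 = 2.1715 × 0.27635 = 0.60009.

σ_M = 0.600 mag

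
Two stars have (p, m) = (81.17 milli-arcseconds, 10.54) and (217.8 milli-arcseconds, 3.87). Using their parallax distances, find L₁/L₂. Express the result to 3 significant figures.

d₁ = 1/p₁ = 1/0.08117″ = 12.32 pc; d₂ = 1/p₂ = 1/0.2178″ = 4.5914 pc.
M₁ = m₁ − 5 log₁₀ d₁ + 5 = 10.54 − 5.4531 + 5 = 10.0869.
M₂ = 3.87 − 3.3097 + 5 = 5.5603.
L₁/L₂ = 10^(0.4(M₂ − M₁)) = 10^(0.4 × (-4.5266)) = 10^(-1.81064) = 0.015465.

L₁/L₂ = 0.0155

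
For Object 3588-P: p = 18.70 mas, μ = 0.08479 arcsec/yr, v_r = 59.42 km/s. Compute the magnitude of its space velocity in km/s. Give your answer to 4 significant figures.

63.19 km/s

d = 1/p = 1/0.01870″ = 53.476 pc.
v_t = 4.740 μ d = 4.740 × 0.08479 × 53.476 = 21.492 km/s.
v = √(v_r² + v_t²) = √(59.42² + 21.492²) = √3992.64 = 63.187 km/s.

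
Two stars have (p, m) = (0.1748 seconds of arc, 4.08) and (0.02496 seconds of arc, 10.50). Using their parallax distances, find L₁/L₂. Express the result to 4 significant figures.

d₁ = 1/p₁ = 1/0.1748″ = 5.7208 pc; d₂ = 1/p₂ = 1/0.02496″ = 40.064 pc.
M₁ = m₁ − 5 log₁₀ d₁ + 5 = 4.08 − 3.7873 + 5 = 5.2927.
M₂ = 10.50 − 8.0138 + 5 = 7.4862.
L₁/L₂ = 10^(0.4(M₂ − M₁)) = 10^(0.4 × 2.1935) = 10^0.87740 = 7.5405.

L₁/L₂ = 7.541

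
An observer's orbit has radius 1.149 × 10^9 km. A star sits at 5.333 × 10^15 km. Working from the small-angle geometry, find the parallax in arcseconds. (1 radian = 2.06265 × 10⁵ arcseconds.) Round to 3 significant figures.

0.0444 arcsec

θ ≈ B/d = (1.149 × 10^9) / (5.333 × 10^15) = 2.1545 × 10^-7 rad.
In arcseconds: 2.1545 × 10^-7 × 206265 = 0.04444″.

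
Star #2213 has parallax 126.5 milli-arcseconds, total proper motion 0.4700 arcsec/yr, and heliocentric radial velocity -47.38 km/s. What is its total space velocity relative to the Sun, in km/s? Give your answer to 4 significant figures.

50.55 km/s

d = 1/p = 1/0.1265″ = 7.9051 pc.
v_t = 4.740 μ d = 4.740 × 0.4700 × 7.9051 = 17.611 km/s.
v = √(v_r² + v_t²) = √((-47.38)² + 17.611²) = √2555.01 = 50.547 km/s.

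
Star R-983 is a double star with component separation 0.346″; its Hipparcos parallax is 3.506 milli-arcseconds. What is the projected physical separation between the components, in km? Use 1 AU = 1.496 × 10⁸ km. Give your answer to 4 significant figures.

1.476 × 10^10 km

d = 1/p = 1/0.003506″ = 285.23 pc.
At distance d (pc), an angle of θ arcsec spans θ·d AU: s = 0.346 × 285.23 = 98.69 AU.
= 98.69 × 1.496 × 10⁸ km = 1.4764 × 10^10 km.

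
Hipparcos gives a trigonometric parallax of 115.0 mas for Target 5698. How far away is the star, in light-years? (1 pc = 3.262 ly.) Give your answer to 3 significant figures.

28.4 light years

p = 115.0 mas = 0.1150 arcsec.
d = 1/p = 1/0.1150 = 8.6957 pc.
In light-years: 8.6957 × 3.262 = 28.365 ly.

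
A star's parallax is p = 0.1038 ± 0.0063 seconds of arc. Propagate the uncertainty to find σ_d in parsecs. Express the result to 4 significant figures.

0.5847 pc

d = 1/p, so σ_d = σ_p / p².
σ_d = 0.00630 / (0.1038)² = 0.00630 / 0.010774 = 0.58474 pc.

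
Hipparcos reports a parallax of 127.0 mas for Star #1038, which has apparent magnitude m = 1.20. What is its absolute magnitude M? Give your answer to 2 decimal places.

M = 1.72

d = 1/p = 1/0.1270″ = 7.874 pc.
m − M = 5 log₁₀(7.874) − 5 = 4.4810 − 5 = -0.5190.
M = m − (m − M) = 1.20 − (-0.5190) = 1.72.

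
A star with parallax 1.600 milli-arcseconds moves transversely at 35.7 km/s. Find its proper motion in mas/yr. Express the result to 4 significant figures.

12.05 mas/yr

d = 1/p = 1/0.001600″ = 625 pc.
μ = v_t / (4.74 d) = 35.7 / (4.74 × 625) = 35.7 / 2962.5 = 0.012051 ″/yr = 12.051 mas/yr.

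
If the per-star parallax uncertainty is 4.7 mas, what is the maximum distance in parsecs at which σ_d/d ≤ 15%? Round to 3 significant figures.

σ_d/d = σ_p/p, so the condition is σ_p/p ≤ 0.15, i.e. p ≥ σ_p/0.15.
p_min = 4.7/0.15 = 31.333 mas = 0.031333 arcsec.
d_max = 1/p_min = 1/0.031333 = 31.915 pc.

31.9 pc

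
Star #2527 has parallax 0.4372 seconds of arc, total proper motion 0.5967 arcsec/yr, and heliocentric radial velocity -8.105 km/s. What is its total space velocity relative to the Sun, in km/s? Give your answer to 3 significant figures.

10.4 km/s

d = 1/p = 1/0.4372″ = 2.2873 pc.
v_t = 4.740 μ d = 4.740 × 0.5967 × 2.2873 = 6.4693 km/s.
v = √(v_r² + v_t²) = √((-8.105)² + 6.4693²) = √107.543 = 10.37 km/s.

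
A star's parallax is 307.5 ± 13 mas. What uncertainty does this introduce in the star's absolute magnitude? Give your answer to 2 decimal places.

σ_M = 0.09 mag

M = m − 5 log₁₀ d + 5 = m + 5 log₁₀ p + 5, so ∂M/∂p = 5/(p ln 10).
σ_M = (5/ln 10) · (σ_p/p) = 2.1715 × 13/307.5 = 2.1715 × 0.042276 = 0.091802.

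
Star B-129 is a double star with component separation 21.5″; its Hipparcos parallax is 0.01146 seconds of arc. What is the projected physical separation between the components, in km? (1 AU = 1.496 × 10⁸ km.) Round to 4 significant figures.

d = 1/p = 1/0.01146″ = 87.26 pc.
At distance d (pc), an angle of θ arcsec spans θ·d AU: s = 21.5 × 87.26 = 1876.1 AU.
= 1876.1 × 1.496 × 10⁸ km = 2.8066 × 10^11 km.

2.807 × 10^11 km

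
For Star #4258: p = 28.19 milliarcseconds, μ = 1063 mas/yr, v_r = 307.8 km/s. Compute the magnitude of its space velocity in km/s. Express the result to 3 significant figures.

d = 1/p = 1/0.02819″ = 35.474 pc.
μ = 1063 mas/yr = 1.063 ″/yr.
v_t = 4.740 μ d = 4.740 × 1.063 × 35.474 = 178.74 km/s.
v = √(v_r² + v_t²) = √(307.8² + 178.74²) = √126689 = 355.93 km/s.

356 km/s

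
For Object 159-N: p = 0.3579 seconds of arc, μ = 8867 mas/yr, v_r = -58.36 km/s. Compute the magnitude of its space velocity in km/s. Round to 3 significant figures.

131 km/s

d = 1/p = 1/0.3579″ = 2.7941 pc.
μ = 8867 mas/yr = 8.867 ″/yr.
v_t = 4.740 μ d = 4.740 × 8.867 × 2.7941 = 117.43 km/s.
v = √(v_r² + v_t²) = √((-58.36)² + 117.43²) = √17195.7 = 131.13 km/s.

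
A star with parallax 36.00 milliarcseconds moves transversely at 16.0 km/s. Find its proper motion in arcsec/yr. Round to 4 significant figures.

0.1215 arcsec/yr

d = 1/p = 1/0.03600″ = 27.778 pc.
μ = v_t / (4.74 d) = 16.0 / (4.74 × 27.778) = 16.0 / 131.67 = 0.12152 ″/yr.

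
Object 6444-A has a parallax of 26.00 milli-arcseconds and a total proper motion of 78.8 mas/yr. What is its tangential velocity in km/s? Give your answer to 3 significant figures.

14.4 km/s

d = 1/p = 1/0.02600″ = 38.462 pc.
μ = 78.8 mas/yr = 0.0788 ″/yr.
v_t = 4.74 × μ × d = 4.74 × 0.0788 × 38.462 = 14.366 km/s.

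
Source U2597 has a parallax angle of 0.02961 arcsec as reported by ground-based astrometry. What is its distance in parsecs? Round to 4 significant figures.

d = 1/p = 1/0.02961 = 33.772 pc.

33.77 pc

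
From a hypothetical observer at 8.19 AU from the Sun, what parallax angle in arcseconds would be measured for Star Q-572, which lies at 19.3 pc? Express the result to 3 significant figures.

0.424 arcsec

p (arcsec) = B (AU) / d (pc).
p = 8.19 / 19.3 = 0.42435 arcsec.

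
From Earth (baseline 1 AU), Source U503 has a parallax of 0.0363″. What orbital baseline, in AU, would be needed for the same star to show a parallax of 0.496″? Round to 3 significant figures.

13.7 AU

Parallax scales linearly with baseline: p ∝ B, so B = p_target / p_Earth × 1 AU.
B = 0.496 / 0.0363 = 13.664 AU.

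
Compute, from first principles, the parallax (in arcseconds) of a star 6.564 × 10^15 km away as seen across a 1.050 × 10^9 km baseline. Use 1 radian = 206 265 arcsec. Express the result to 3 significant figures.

θ ≈ B/d = (1.050 × 10^9) / (6.564 × 10^15) = 1.5996 × 10^-7 rad.
In arcseconds: 1.5996 × 10^-7 × 206265 = 0.032994″.

0.0330 arcsec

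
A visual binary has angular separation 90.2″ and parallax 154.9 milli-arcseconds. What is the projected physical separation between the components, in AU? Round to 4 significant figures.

582.3 AU

d = 1/p = 1/0.1549″ = 6.4558 pc.
At distance d (pc), an angle of θ arcsec spans θ·d AU: s = 90.2 × 6.4558 = 582.31 AU.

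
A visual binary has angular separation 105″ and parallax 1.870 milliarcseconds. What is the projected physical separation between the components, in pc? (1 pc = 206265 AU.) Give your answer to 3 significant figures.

0.272 pc

d = 1/p = 1/0.001870″ = 534.76 pc.
At distance d (pc), an angle of θ arcsec spans θ·d AU: s = 105 × 534.76 = 56150 AU.
= 56150 / 206265 = 0.27222 pc.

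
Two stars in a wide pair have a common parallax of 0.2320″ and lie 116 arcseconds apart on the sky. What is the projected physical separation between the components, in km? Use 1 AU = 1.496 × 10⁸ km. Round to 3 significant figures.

7.48 × 10^10 km

d = 1/p = 1/0.2320″ = 4.3103 pc.
At distance d (pc), an angle of θ arcsec spans θ·d AU: s = 116 × 4.3103 = 499.99 AU.
= 499.99 × 1.496 × 10⁸ km = 7.4799 × 10^10 km.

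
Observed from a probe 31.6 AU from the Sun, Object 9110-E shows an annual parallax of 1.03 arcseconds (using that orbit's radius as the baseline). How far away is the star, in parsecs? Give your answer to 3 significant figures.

With baseline B (in AU) and parallax p (in arcsec), d = B/p parsecs.
d = 31.6 / 1.03 = 30.68 pc.

30.7 pc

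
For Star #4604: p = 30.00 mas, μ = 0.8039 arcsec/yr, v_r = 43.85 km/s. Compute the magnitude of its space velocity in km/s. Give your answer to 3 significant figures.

d = 1/p = 1/0.03000″ = 33.333 pc.
v_t = 4.740 μ d = 4.740 × 0.8039 × 33.333 = 127.01 km/s.
v = √(v_r² + v_t²) = √(43.85² + 127.01²) = √18054.4 = 134.37 km/s.

134 km/s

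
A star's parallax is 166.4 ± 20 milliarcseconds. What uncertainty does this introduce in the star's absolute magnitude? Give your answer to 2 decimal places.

M = m − 5 log₁₀ d + 5 = m + 5 log₁₀ p + 5, so ∂M/∂p = 5/(p ln 10).
σ_M = (5/ln 10) · (σ_p/p) = 2.1715 × 20/166.4 = 2.1715 × 0.12019 = 0.26099.

σ_M = 0.26 mag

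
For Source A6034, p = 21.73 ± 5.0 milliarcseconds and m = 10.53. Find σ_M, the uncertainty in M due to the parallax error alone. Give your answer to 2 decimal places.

σ_M = 0.50 mag

M = m − 5 log₁₀ d + 5 = m + 5 log₁₀ p + 5, so ∂M/∂p = 5/(p ln 10).
σ_M = (5/ln 10) · (σ_p/p) = 2.1715 × 5.0/21.73 = 2.1715 × 0.2301 = 0.49966.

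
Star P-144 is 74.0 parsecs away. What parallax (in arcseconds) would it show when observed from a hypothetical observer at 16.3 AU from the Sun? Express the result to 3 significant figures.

p (arcsec) = B (AU) / d (pc).
p = 16.3 / 74.0 = 0.22027 arcsec.

0.220 arcsec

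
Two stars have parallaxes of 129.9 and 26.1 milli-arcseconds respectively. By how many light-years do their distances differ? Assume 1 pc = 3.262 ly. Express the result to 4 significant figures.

99.87 ly

d_A = 1/0.1299″ = 7.6982 pc; d_B = 1/0.02610″ = 38.314 pc.
|d_B − d_A| = |38.314 − 7.6982| = 30.616 pc = 30.616 × 3.262 ly = 99.869 ly.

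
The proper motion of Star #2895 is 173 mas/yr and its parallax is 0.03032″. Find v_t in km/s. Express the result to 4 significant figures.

27.05 km/s

d = 1/p = 1/0.03032″ = 32.982 pc.
μ = 173 mas/yr = 0.173 ″/yr.
v_t = 4.74 × μ × d = 4.74 × 0.173 × 32.982 = 27.046 km/s.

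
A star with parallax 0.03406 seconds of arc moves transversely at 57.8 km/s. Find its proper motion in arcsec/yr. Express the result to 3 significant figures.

d = 1/p = 1/0.03406″ = 29.36 pc.
μ = v_t / (4.74 d) = 57.8 / (4.74 × 29.36) = 57.8 / 139.17 = 0.41532 ″/yr.

0.415 arcsec/yr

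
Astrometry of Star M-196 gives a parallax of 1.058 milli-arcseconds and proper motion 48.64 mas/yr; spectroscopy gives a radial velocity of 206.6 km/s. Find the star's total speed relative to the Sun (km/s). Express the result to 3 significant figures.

d = 1/p = 1/0.001058″ = 945.18 pc.
μ = 48.64 mas/yr = 0.04864 ″/yr.
v_t = 4.740 μ d = 4.740 × 0.04864 × 945.18 = 217.91 km/s.
v = √(v_r² + v_t²) = √(206.6² + 217.91²) = √90168.3 = 300.28 km/s.

300 km/s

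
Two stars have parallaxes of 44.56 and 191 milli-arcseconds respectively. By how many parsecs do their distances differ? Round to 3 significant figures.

d_A = 1/0.04456″ = 22.442 pc; d_B = 1/0.1910″ = 5.2356 pc.
|d_B − d_A| = |5.2356 − 22.442| = 17.206 pc.

17.2 pc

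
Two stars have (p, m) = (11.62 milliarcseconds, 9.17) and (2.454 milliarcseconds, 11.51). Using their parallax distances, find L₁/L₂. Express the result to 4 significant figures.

L₁/L₂ = 0.3849

d₁ = 1/p₁ = 1/0.01162″ = 86.059 pc; d₂ = 1/p₂ = 1/0.002454″ = 407.5 pc.
M₁ = m₁ − 5 log₁₀ d₁ + 5 = 9.17 − 9.6740 + 5 = 4.4960.
M₂ = 11.51 − 13.0506 + 5 = 3.4594.
L₁/L₂ = 10^(0.4(M₂ − M₁)) = 10^(0.4 × (-1.0366)) = 10^(-0.41464) = 0.38491.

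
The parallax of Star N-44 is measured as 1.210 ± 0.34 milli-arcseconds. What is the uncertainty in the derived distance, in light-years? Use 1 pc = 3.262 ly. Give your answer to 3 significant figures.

d = 1/p, so σ_d = σ_p / p².
σ_d = 0.000340 / (0.001210)² = 0.000340 / 0.0000014641 = 232.22 pc = 232.22 × 3.262 ly = 757.5 ly.

758 ly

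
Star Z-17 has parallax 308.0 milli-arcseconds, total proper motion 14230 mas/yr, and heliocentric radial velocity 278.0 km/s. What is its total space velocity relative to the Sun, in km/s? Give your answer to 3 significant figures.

354 km/s

d = 1/p = 1/0.3080″ = 3.2468 pc.
μ = 14230 mas/yr = 14.23 ″/yr.
v_t = 4.740 μ d = 4.740 × 14.23 × 3.2468 = 219 km/s.
v = √(v_r² + v_t²) = √(278.0² + 219²) = √125245 = 353.9 km/s.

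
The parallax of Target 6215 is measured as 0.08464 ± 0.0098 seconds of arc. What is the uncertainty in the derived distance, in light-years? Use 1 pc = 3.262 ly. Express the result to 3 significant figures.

4.46 ly

d = 1/p, so σ_d = σ_p / p².
σ_d = 0.00980 / (0.08464)² = 0.00980 / 0.0071639 = 1.368 pc = 1.368 × 3.262 ly = 4.4624 ly.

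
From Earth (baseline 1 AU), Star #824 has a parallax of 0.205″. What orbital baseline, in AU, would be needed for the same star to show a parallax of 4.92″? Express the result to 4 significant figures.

24.00 AU

Parallax scales linearly with baseline: p ∝ B, so B = p_target / p_Earth × 1 AU.
B = 4.92 / 0.205 = 24 AU.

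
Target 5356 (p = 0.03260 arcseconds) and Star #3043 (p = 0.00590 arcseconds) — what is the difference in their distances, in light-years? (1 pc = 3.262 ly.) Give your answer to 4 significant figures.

452.8 ly

d_A = 1/0.03260″ = 30.675 pc; d_B = 1/0.005900″ = 169.49 pc.
|d_B − d_A| = |169.49 − 30.675| = 138.82 pc = 138.82 × 3.262 ly = 452.83 ly.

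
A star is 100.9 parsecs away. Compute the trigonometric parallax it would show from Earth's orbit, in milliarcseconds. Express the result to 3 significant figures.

9.91 mas

p = 1/d = 1/100.9 = 0.0099108 arcsec.
= 0.0099108 × 1000 = 9.9108 mas.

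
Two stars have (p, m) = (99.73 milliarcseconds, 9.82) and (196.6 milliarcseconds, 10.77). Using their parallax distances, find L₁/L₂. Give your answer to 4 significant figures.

d₁ = 1/p₁ = 1/0.09973″ = 10.027 pc; d₂ = 1/p₂ = 1/0.1966″ = 5.0865 pc.
M₁ = m₁ − 5 log₁₀ d₁ + 5 = 9.82 − 5.0059 + 5 = 9.8141.
M₂ = 10.77 − 3.5321 + 5 = 12.2379.
L₁/L₂ = 10^(0.4(M₂ − M₁)) = 10^(0.4 × 2.4238) = 10^0.96952 = 9.3222.

L₁/L₂ = 9.322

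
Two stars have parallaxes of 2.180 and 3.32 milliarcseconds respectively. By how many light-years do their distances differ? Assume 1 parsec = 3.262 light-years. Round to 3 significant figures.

514 ly

d_A = 1/0.002180″ = 458.72 pc; d_B = 1/0.003320″ = 301.2 pc.
|d_B − d_A| = |301.2 − 458.72| = 157.52 pc = 157.52 × 3.262 ly = 513.83 ly.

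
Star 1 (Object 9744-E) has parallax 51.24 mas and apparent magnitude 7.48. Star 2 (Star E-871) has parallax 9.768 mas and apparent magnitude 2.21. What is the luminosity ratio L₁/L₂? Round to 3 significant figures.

d₁ = 1/p₁ = 1/0.05124″ = 19.516 pc; d₂ = 1/p₂ = 1/0.009768″ = 102.38 pc.
M₁ = m₁ − 5 log₁₀ d₁ + 5 = 7.48 − 6.4520 + 5 = 6.0280.
M₂ = 2.21 − 10.0511 + 5 = -2.8411.
L₁/L₂ = 10^(0.4(M₂ − M₁)) = 10^(0.4 × (-8.8691)) = 10^(-3.54764) = 0.00028337.

L₁/L₂ = 0.000283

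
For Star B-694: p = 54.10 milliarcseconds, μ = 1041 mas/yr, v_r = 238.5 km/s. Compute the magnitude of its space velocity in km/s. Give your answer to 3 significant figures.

d = 1/p = 1/0.05410″ = 18.484 pc.
μ = 1041 mas/yr = 1.041 ″/yr.
v_t = 4.740 μ d = 4.740 × 1.041 × 18.484 = 91.206 km/s.
v = √(v_r² + v_t²) = √(238.5² + 91.206²) = √65200.8 = 255.34 km/s.

255 km/s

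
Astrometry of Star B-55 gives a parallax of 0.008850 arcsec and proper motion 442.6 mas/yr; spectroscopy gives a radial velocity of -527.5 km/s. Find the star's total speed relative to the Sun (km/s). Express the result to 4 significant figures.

d = 1/p = 1/0.008850″ = 112.99 pc.
μ = 442.6 mas/yr = 0.4426 ″/yr.
v_t = 4.740 μ d = 4.740 × 0.4426 × 112.99 = 237.04 km/s.
v = √(v_r² + v_t²) = √((-527.5)² + 237.04²) = √334444 = 578.31 km/s.

578.3 km/s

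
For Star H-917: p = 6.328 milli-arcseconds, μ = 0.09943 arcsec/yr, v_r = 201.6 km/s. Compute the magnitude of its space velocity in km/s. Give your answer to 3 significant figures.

d = 1/p = 1/0.006328″ = 158.03 pc.
v_t = 4.740 μ d = 4.740 × 0.09943 × 158.03 = 74.479 km/s.
v = √(v_r² + v_t²) = √(201.6² + 74.479²) = √46189.7 = 214.92 km/s.

215 km/s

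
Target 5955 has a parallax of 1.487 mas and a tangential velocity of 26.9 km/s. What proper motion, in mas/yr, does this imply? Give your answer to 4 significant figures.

d = 1/p = 1/0.001487″ = 672.49 pc.
μ = v_t / (4.74 d) = 26.9 / (4.74 × 672.49) = 26.9 / 3187.6 = 0.008439 ″/yr = 8.439 mas/yr.

8.439 mas/yr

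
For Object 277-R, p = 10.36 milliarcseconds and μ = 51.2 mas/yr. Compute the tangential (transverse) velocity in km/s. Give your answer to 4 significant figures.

23.43 km/s

d = 1/p = 1/0.01036″ = 96.525 pc.
μ = 51.2 mas/yr = 0.0512 ″/yr.
v_t = 4.74 × μ × d = 4.74 × 0.0512 × 96.525 = 23.425 km/s.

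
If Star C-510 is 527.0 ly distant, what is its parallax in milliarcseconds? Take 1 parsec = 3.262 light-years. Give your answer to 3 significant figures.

d = 527.0 ly ÷ 3.262 = 161.56 pc.
p = 1/d = 1/161.56 = 0.0061897 arcsec.
= 0.0061897 × 1000 = 6.1897 mas.

6.19 mas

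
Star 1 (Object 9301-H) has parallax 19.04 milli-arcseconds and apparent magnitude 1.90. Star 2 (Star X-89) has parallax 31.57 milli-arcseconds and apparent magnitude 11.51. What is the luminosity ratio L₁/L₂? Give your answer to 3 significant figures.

L₁/L₂ = 19200

d₁ = 1/p₁ = 1/0.01904″ = 52.521 pc; d₂ = 1/p₂ = 1/0.03157″ = 31.676 pc.
M₁ = m₁ − 5 log₁₀ d₁ + 5 = 1.90 − 8.6017 + 5 = -1.7017.
M₂ = 11.51 − 7.5037 + 5 = 9.0063.
L₁/L₂ = 10^(0.4(M₂ − M₁)) = 10^(0.4 × 10.7080) = 10^4.28320 = 19196.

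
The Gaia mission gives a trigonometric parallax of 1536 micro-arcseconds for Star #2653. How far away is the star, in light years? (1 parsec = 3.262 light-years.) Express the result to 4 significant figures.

2124 light years

p = 1536 micro-arcseconds = 0.001536 arcsec.
d = 1/p = 1/0.001536 = 651.04 pc.
In light-years: 651.04 × 3.262 = 2123.7 ly.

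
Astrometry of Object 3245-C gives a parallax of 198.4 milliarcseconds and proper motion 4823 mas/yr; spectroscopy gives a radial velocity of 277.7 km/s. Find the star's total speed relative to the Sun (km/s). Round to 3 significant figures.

d = 1/p = 1/0.1984″ = 5.0403 pc.
μ = 4823 mas/yr = 4.823 ″/yr.
v_t = 4.740 μ d = 4.740 × 4.823 × 5.0403 = 115.23 km/s.
v = √(v_r² + v_t²) = √(277.7² + 115.23²) = √90395.2 = 300.66 km/s.

301 km/s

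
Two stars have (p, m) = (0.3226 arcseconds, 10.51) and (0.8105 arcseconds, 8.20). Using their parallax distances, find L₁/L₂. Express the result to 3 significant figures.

d₁ = 1/p₁ = 1/0.3226″ = 3.0998 pc; d₂ = 1/p₂ = 1/0.8105″ = 1.2338 pc.
M₁ = m₁ − 5 log₁₀ d₁ + 5 = 10.51 − 2.4567 + 5 = 13.0533.
M₂ = 8.20 − 0.4562 + 5 = 12.7438.
L₁/L₂ = 10^(0.4(M₂ − M₁)) = 10^(0.4 × (-0.3095)) = 10^(-0.12380) = 0.75197.

L₁/L₂ = 0.752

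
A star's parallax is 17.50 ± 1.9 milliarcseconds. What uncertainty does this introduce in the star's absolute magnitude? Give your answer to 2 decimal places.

M = m − 5 log₁₀ d + 5 = m + 5 log₁₀ p + 5, so ∂M/∂p = 5/(p ln 10).
σ_M = (5/ln 10) · (σ_p/p) = 2.1715 × 1.9/17.50 = 2.1715 × 0.10857 = 0.23576.

σ_M = 0.24 mag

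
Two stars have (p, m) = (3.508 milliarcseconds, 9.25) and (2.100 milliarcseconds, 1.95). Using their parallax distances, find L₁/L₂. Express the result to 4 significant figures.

d₁ = 1/p₁ = 1/0.003508″ = 285.06 pc; d₂ = 1/p₂ = 1/0.002100″ = 476.19 pc.
M₁ = m₁ − 5 log₁₀ d₁ + 5 = 9.25 − 12.2747 + 5 = 1.9753.
M₂ = 1.95 − 13.3889 + 5 = -6.4389.
L₁/L₂ = 10^(0.4(M₂ − M₁)) = 10^(0.4 × (-8.4142)) = 10^(-3.36568) = 0.00043084.

L₁/L₂ = 0.0004308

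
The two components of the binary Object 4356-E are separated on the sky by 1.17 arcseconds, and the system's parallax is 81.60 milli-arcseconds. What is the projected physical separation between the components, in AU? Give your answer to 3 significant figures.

d = 1/p = 1/0.08160″ = 12.255 pc.
At distance d (pc), an angle of θ arcsec spans θ·d AU: s = 1.17 × 12.255 = 14.338 AU.

14.3 AU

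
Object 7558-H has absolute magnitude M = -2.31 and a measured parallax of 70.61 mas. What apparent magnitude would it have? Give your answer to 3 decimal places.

d = 1/p = 1/0.07061″ = 14.162 pc.
m − M = 5 log₁₀ d − 5 = 5 log₁₀(14.162) − 5 = 5.7556 − 5 = 0.7556.
m = M + (m − M) = -2.31 + 0.7556 = -1.554.

m = -1.554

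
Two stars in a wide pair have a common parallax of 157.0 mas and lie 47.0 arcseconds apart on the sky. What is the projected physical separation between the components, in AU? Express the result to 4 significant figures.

d = 1/p = 1/0.1570″ = 6.3694 pc.
At distance d (pc), an angle of θ arcsec spans θ·d AU: s = 47.0 × 6.3694 = 299.36 AU.

299.4 AU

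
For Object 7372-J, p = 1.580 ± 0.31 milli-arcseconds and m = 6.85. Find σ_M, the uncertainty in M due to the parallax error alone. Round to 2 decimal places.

M = m − 5 log₁₀ d + 5 = m + 5 log₁₀ p + 5, so ∂M/∂p = 5/(p ln 10).
σ_M = (5/ln 10) · (σ_p/p) = 2.1715 × 0.31/1.580 = 2.1715 × 0.1962 = 0.42605.

σ_M = 0.43 mag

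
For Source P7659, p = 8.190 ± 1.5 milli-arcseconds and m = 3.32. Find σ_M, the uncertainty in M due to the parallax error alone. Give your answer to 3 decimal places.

M = m − 5 log₁₀ d + 5 = m + 5 log₁₀ p + 5, so ∂M/∂p = 5/(p ln 10).
σ_M = (5/ln 10) · (σ_p/p) = 2.1715 × 1.5/8.190 = 2.1715 × 0.18315 = 0.39771.

σ_M = 0.398 mag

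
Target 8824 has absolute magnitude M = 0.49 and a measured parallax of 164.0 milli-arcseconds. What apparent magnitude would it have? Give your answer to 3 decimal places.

d = 1/p = 1/0.1640″ = 6.0976 pc.
m − M = 5 log₁₀ d − 5 = 5 log₁₀(6.0976) − 5 = 3.9258 − 5 = -1.0742.
m = M + (m − M) = 0.49 + (-1.0742) = -0.584.

m = -0.584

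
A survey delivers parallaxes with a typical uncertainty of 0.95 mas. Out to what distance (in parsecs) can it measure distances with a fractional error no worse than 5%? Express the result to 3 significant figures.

52.6 pc

σ_d/d = σ_p/p, so the condition is σ_p/p ≤ 0.05, i.e. p ≥ σ_p/0.05.
p_min = 0.95/0.05 = 19 mas = 0.019 arcsec.
d_max = 1/p_min = 1/0.019 = 52.632 pc.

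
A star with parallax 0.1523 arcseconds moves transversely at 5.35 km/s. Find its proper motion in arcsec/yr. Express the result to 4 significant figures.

0.1719 arcsec/yr

d = 1/p = 1/0.1523″ = 6.566 pc.
μ = v_t / (4.74 d) = 5.35 / (4.74 × 6.566) = 5.35 / 31.123 = 0.1719 ″/yr.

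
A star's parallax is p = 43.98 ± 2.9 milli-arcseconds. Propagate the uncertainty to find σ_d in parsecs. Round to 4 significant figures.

d = 1/p, so σ_d = σ_p / p².
σ_d = 0.00290 / (0.04398)² = 0.00290 / 0.0019342 = 1.4993 pc.

1.499 pc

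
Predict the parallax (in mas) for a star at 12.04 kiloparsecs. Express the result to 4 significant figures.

0.08306 mas

d = 12.04 kpc = 12040 pc.
p = 1/d = 1/12040 = 0.000083056 arcsec.
= 0.000083056 × 1000 = 0.083056 mas.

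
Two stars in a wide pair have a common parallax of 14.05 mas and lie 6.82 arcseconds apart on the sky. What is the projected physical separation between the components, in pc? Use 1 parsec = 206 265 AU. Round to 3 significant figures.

0.00235 pc

d = 1/p = 1/0.01405″ = 71.174 pc.
At distance d (pc), an angle of θ arcsec spans θ·d AU: s = 6.82 × 71.174 = 485.41 AU.
= 485.41 / 206265 = 0.0023533 pc.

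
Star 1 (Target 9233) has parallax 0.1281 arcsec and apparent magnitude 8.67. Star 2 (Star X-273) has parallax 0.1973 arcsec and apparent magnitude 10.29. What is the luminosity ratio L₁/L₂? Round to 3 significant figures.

L₁/L₂ = 10.5

d₁ = 1/p₁ = 1/0.1281″ = 7.8064 pc; d₂ = 1/p₂ = 1/0.1973″ = 5.0684 pc.
M₁ = m₁ − 5 log₁₀ d₁ + 5 = 8.67 − 4.4623 + 5 = 9.2077.
M₂ = 10.29 − 3.5244 + 5 = 11.7656.
L₁/L₂ = 10^(0.4(M₂ − M₁)) = 10^(0.4 × 2.5579) = 10^1.02316 = 10.548.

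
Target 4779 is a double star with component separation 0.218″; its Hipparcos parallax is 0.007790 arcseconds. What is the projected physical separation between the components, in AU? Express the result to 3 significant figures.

d = 1/p = 1/0.007790″ = 128.37 pc.
At distance d (pc), an angle of θ arcsec spans θ·d AU: s = 0.218 × 128.37 = 27.985 AU.

28.0 AU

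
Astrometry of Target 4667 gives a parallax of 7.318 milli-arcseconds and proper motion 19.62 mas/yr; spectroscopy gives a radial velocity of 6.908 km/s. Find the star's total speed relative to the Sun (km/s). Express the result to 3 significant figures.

14.5 km/s

d = 1/p = 1/0.007318″ = 136.65 pc.
μ = 19.62 mas/yr = 0.01962 ″/yr.
v_t = 4.740 μ d = 4.740 × 0.01962 × 136.65 = 12.708 km/s.
v = √(v_r² + v_t²) = √(6.908² + 12.708²) = √209.214 = 14.464 km/s.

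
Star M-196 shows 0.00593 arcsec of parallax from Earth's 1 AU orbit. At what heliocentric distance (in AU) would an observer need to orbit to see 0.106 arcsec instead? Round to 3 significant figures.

17.9 AU

Parallax scales linearly with baseline: p ∝ B, so B = p_target / p_Earth × 1 AU.
B = 0.106 / 0.00593 = 17.875 AU.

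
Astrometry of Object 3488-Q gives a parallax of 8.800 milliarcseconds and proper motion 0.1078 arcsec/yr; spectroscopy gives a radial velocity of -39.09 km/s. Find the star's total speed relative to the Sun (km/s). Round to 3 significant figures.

d = 1/p = 1/0.008800″ = 113.64 pc.
v_t = 4.740 μ d = 4.740 × 0.1078 × 113.64 = 58.067 km/s.
v = √(v_r² + v_t²) = √((-39.09)² + 58.067²) = √4899.8 = 69.999 km/s.

70.0 km/s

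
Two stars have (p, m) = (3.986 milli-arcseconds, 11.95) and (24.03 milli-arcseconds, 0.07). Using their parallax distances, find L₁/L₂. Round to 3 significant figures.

L₁/L₂ = 0.000643

d₁ = 1/p₁ = 1/0.003986″ = 250.88 pc; d₂ = 1/p₂ = 1/0.02403″ = 41.615 pc.
M₁ = m₁ − 5 log₁₀ d₁ + 5 = 11.95 − 11.9973 + 5 = 4.9527.
M₂ = 0.07 − 8.0962 + 5 = -3.0262.
L₁/L₂ = 10^(0.4(M₂ − M₁)) = 10^(0.4 × (-7.9789)) = 10^(-3.19156) = 0.00064334.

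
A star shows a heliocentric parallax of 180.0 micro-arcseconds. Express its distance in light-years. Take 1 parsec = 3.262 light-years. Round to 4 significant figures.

p = 180.0 micro-arcseconds = 0.0001800 arcsec.
d = 1/p = 1/0.0001800 = 5555.6 pc.
In light-years: 5555.6 × 3.262 = 18122 ly.

18120 light years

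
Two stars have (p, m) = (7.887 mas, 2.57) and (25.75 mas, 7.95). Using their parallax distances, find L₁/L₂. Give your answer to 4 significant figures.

L₁/L₂ = 1513

d₁ = 1/p₁ = 1/0.007887″ = 126.79 pc; d₂ = 1/p₂ = 1/0.02575″ = 38.835 pc.
M₁ = m₁ − 5 log₁₀ d₁ + 5 = 2.57 − 10.5154 + 5 = -2.9454.
M₂ = 7.95 − 7.9461 + 5 = 5.0039.
L₁/L₂ = 10^(0.4(M₂ − M₁)) = 10^(0.4 × 7.9493) = 10^3.17972 = 1512.6.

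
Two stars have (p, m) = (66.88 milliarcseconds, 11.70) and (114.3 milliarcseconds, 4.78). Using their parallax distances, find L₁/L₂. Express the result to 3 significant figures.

L₁/L₂ = 0.00498

d₁ = 1/p₁ = 1/0.06688″ = 14.952 pc; d₂ = 1/p₂ = 1/0.1143″ = 8.7489 pc.
M₁ = m₁ − 5 log₁₀ d₁ + 5 = 11.70 − 5.8735 + 5 = 10.8265.
M₂ = 4.78 − 4.7098 + 5 = 5.0702.
L₁/L₂ = 10^(0.4(M₂ − M₁)) = 10^(0.4 × (-5.7563)) = 10^(-2.30252) = 0.0049829.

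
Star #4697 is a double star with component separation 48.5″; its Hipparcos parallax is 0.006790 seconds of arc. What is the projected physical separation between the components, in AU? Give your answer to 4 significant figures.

7143 AU

d = 1/p = 1/0.006790″ = 147.28 pc.
At distance d (pc), an angle of θ arcsec spans θ·d AU: s = 48.5 × 147.28 = 7143.1 AU.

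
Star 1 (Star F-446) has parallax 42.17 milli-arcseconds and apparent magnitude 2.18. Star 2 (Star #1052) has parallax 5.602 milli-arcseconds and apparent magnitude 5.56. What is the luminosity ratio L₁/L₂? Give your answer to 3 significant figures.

L₁/L₂ = 0.397

d₁ = 1/p₁ = 1/0.04217″ = 23.714 pc; d₂ = 1/p₂ = 1/0.005602″ = 178.51 pc.
M₁ = m₁ − 5 log₁₀ d₁ + 5 = 2.18 − 6.8750 + 5 = 0.3050.
M₂ = 5.56 − 11.2583 + 5 = -0.6983.
L₁/L₂ = 10^(0.4(M₂ − M₁)) = 10^(0.4 × (-1.0033)) = 10^(-0.40132) = 0.3969.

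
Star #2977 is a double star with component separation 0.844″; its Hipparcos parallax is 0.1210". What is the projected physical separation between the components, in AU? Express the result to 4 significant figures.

d = 1/p = 1/0.1210″ = 8.2645 pc.
At distance d (pc), an angle of θ arcsec spans θ·d AU: s = 0.844 × 8.2645 = 6.9752 AU.

6.975 AU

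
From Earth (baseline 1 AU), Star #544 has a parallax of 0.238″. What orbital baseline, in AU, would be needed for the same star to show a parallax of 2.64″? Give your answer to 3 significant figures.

11.1 AU

Parallax scales linearly with baseline: p ∝ B, so B = p_target / p_Earth × 1 AU.
B = 2.64 / 0.238 = 11.092 AU.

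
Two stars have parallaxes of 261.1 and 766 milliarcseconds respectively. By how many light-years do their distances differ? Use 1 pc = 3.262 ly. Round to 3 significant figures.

d_A = 1/0.2611″ = 3.83 pc; d_B = 1/0.7660″ = 1.3055 pc.
|d_B − d_A| = |1.3055 − 3.83| = 2.5245 pc = 2.5245 × 3.262 ly = 8.2349 ly.

8.23 ly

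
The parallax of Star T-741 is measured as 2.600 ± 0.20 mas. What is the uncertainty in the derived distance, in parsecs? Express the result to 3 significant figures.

29.6 pc

d = 1/p, so σ_d = σ_p / p².
σ_d = 0.000200 / (0.002600)² = 0.000200 / 0.00000676 = 29.586 pc.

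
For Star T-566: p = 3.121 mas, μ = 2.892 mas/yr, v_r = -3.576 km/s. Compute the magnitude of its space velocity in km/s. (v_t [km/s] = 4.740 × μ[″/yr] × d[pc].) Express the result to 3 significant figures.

d = 1/p = 1/0.003121″ = 320.41 pc.
μ = 2.892 mas/yr = 0.002892 ″/yr.
v_t = 4.740 μ d = 4.740 × 0.002892 × 320.41 = 4.3922 km/s.
v = √(v_r² + v_t²) = √((-3.576)² + 4.3922²) = √32.0792 = 5.6639 km/s.

5.66 km/s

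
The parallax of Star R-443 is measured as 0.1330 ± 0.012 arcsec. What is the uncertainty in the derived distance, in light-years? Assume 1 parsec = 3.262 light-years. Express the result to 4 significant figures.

d = 1/p, so σ_d = σ_p / p².
σ_d = 0.0120 / (0.1330)² = 0.0120 / 0.017689 = 0.67839 pc = 0.67839 × 3.262 ly = 2.2129 ly.

2.213 ly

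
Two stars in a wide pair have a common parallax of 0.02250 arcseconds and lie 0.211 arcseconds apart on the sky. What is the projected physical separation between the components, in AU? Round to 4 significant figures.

d = 1/p = 1/0.02250″ = 44.444 pc.
At distance d (pc), an angle of θ arcsec spans θ·d AU: s = 0.211 × 44.444 = 9.3777 AU.

9.378 AU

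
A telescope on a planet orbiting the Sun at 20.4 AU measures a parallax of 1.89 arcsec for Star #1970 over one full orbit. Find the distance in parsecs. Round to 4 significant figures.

10.79 pc

With baseline B (in AU) and parallax p (in arcsec), d = B/p parsecs.
d = 20.4 / 1.89 = 10.794 pc.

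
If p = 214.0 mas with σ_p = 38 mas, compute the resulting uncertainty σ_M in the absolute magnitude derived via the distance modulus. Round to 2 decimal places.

σ_M = 0.39 mag

M = m − 5 log₁₀ d + 5 = m + 5 log₁₀ p + 5, so ∂M/∂p = 5/(p ln 10).
σ_M = (5/ln 10) · (σ_p/p) = 2.1715 × 38/214.0 = 2.1715 × 0.17757 = 0.38559.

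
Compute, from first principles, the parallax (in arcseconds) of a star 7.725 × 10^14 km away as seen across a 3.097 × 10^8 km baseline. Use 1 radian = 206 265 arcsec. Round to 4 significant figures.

θ ≈ B/d = (3.097 × 10^8) / (7.725 × 10^14) = 4.0091 × 10^-7 rad.
In arcseconds: 4.0091 × 10^-7 × 206265 = 0.082694″.

0.08269 arcsec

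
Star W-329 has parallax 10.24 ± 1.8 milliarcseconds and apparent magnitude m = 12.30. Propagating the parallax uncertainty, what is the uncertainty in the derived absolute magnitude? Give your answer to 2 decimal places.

M = m − 5 log₁₀ d + 5 = m + 5 log₁₀ p + 5, so ∂M/∂p = 5/(p ln 10).
σ_M = (5/ln 10) · (σ_p/p) = 2.1715 × 1.8/10.24 = 2.1715 × 0.17578 = 0.38171.

σ_M = 0.38 mag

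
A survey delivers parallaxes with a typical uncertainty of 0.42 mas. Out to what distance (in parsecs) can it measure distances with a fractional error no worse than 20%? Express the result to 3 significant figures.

σ_d/d = σ_p/p, so the condition is σ_p/p ≤ 0.20, i.e. p ≥ σ_p/0.20.
p_min = 0.42/0.20 = 2.1 mas = 0.0021 arcsec.
d_max = 1/p_min = 1/0.0021 = 476.19 pc.

476 pc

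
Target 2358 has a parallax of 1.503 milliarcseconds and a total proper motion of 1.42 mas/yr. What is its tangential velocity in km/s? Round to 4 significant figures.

d = 1/p = 1/0.001503″ = 665.34 pc.
μ = 1.42 mas/yr = 0.00142 ″/yr.
v_t = 4.74 × μ × d = 4.74 × 0.00142 × 665.34 = 4.4783 km/s.

4.478 km/s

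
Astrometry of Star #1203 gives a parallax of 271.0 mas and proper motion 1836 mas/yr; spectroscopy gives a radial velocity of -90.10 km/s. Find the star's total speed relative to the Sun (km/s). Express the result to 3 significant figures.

95.7 km/s

d = 1/p = 1/0.2710″ = 3.69 pc.
μ = 1836 mas/yr = 1.836 ″/yr.
v_t = 4.740 μ d = 4.740 × 1.836 × 3.69 = 32.113 km/s.
v = √(v_r² + v_t²) = √((-90.10)² + 32.113²) = √9149.25 = 95.652 km/s.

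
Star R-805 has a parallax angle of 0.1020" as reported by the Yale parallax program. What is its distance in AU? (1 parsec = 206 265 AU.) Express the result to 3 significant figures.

d = 1/p = 1/0.1020 = 9.8039 pc.
In AU: 9.8039 × 206265 = 2.0222 × 10^6 AU.

2.02 × 10^6 AU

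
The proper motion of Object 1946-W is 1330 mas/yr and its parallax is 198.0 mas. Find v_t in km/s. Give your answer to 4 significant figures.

31.84 km/s

d = 1/p = 1/0.1980″ = 5.0505 pc.
μ = 1330 mas/yr = 1.33 ″/yr.
v_t = 4.74 × μ × d = 4.74 × 1.33 × 5.0505 = 31.839 km/s.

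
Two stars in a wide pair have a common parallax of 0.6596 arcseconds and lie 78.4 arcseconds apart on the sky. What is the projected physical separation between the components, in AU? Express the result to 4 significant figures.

118.9 AU

d = 1/p = 1/0.6596″ = 1.5161 pc.
At distance d (pc), an angle of θ arcsec spans θ·d AU: s = 78.4 × 1.5161 = 118.86 AU.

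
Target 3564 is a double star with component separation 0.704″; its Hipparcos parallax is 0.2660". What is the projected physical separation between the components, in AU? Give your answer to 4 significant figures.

d = 1/p = 1/0.2660″ = 3.7594 pc.
At distance d (pc), an angle of θ arcsec spans θ·d AU: s = 0.704 × 3.7594 = 2.6466 AU.

2.647 AU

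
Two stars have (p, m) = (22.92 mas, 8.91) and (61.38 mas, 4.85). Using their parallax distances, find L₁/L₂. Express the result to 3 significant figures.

d₁ = 1/p₁ = 1/0.02292″ = 43.63 pc; d₂ = 1/p₂ = 1/0.06138″ = 16.292 pc.
M₁ = m₁ − 5 log₁₀ d₁ + 5 = 8.91 − 8.1989 + 5 = 5.7111.
M₂ = 4.85 − 6.0599 + 5 = 3.7901.
L₁/L₂ = 10^(0.4(M₂ − M₁)) = 10^(0.4 × (-1.9210)) = 10^(-0.76840) = 0.17045.

L₁/L₂ = 0.170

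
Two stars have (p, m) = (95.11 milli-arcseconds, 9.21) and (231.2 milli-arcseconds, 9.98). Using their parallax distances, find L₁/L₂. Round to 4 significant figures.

d₁ = 1/p₁ = 1/0.09511″ = 10.514 pc; d₂ = 1/p₂ = 1/0.2312″ = 4.3253 pc.
M₁ = m₁ − 5 log₁₀ d₁ + 5 = 9.21 − 5.1088 + 5 = 9.1012.
M₂ = 9.98 − 3.1801 + 5 = 11.7999.
L₁/L₂ = 10^(0.4(M₂ − M₁)) = 10^(0.4 × 2.6987) = 10^1.07948 = 12.008.

L₁/L₂ = 12.01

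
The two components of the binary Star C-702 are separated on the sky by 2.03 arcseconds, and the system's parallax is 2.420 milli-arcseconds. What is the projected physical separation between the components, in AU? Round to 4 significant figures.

838.8 AU

d = 1/p = 1/0.002420″ = 413.22 pc.
At distance d (pc), an angle of θ arcsec spans θ·d AU: s = 2.03 × 413.22 = 838.84 AU.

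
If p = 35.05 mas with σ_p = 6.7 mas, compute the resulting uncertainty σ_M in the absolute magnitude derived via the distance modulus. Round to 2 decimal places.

M = m − 5 log₁₀ d + 5 = m + 5 log₁₀ p + 5, so ∂M/∂p = 5/(p ln 10).
σ_M = (5/ln 10) · (σ_p/p) = 2.1715 × 6.7/35.05 = 2.1715 × 0.19116 = 0.4151.

σ_M = 0.42 mag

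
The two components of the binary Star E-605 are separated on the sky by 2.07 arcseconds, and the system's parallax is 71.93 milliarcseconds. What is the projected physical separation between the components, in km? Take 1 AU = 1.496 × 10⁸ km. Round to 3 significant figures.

d = 1/p = 1/0.07193″ = 13.902 pc.
At distance d (pc), an angle of θ arcsec spans θ·d AU: s = 2.07 × 13.902 = 28.777 AU.
= 28.777 × 1.496 × 10⁸ km = 4.3050 × 10^9 km.

4.31 × 10^9 km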